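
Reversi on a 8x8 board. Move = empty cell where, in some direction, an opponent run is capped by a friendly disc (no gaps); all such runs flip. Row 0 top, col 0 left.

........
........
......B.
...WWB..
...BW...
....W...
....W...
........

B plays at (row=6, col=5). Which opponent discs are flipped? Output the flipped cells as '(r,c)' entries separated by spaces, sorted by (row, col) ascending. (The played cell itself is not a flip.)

Answer: (5,4)

Derivation:
Dir NW: opp run (5,4) capped by B -> flip
Dir N: first cell '.' (not opp) -> no flip
Dir NE: first cell '.' (not opp) -> no flip
Dir W: opp run (6,4), next='.' -> no flip
Dir E: first cell '.' (not opp) -> no flip
Dir SW: first cell '.' (not opp) -> no flip
Dir S: first cell '.' (not opp) -> no flip
Dir SE: first cell '.' (not opp) -> no flip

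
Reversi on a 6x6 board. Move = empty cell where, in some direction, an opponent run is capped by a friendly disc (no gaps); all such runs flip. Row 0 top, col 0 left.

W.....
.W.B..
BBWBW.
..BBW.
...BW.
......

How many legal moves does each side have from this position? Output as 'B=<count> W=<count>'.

-- B to move --
(0,1): flips 1 -> legal
(0,2): flips 1 -> legal
(1,0): no bracket -> illegal
(1,2): flips 1 -> legal
(1,4): no bracket -> illegal
(1,5): flips 1 -> legal
(2,5): flips 2 -> legal
(3,1): flips 1 -> legal
(3,5): flips 2 -> legal
(4,5): flips 2 -> legal
(5,3): no bracket -> illegal
(5,4): no bracket -> illegal
(5,5): flips 1 -> legal
B mobility = 9
-- W to move --
(0,2): flips 1 -> legal
(0,3): no bracket -> illegal
(0,4): flips 1 -> legal
(1,0): no bracket -> illegal
(1,2): flips 1 -> legal
(1,4): no bracket -> illegal
(3,0): no bracket -> illegal
(3,1): flips 3 -> legal
(4,1): no bracket -> illegal
(4,2): flips 3 -> legal
(5,2): flips 1 -> legal
(5,3): no bracket -> illegal
(5,4): no bracket -> illegal
W mobility = 6

Answer: B=9 W=6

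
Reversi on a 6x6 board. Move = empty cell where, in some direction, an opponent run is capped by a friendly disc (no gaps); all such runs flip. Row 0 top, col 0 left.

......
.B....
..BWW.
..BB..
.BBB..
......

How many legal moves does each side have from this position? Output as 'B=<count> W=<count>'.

-- B to move --
(1,2): no bracket -> illegal
(1,3): flips 1 -> legal
(1,4): flips 1 -> legal
(1,5): flips 1 -> legal
(2,5): flips 2 -> legal
(3,4): no bracket -> illegal
(3,5): no bracket -> illegal
B mobility = 4
-- W to move --
(0,0): no bracket -> illegal
(0,1): no bracket -> illegal
(0,2): no bracket -> illegal
(1,0): no bracket -> illegal
(1,2): no bracket -> illegal
(1,3): no bracket -> illegal
(2,0): no bracket -> illegal
(2,1): flips 1 -> legal
(3,0): no bracket -> illegal
(3,1): no bracket -> illegal
(3,4): no bracket -> illegal
(4,0): no bracket -> illegal
(4,4): no bracket -> illegal
(5,0): flips 2 -> legal
(5,1): flips 2 -> legal
(5,2): no bracket -> illegal
(5,3): flips 2 -> legal
(5,4): no bracket -> illegal
W mobility = 4

Answer: B=4 W=4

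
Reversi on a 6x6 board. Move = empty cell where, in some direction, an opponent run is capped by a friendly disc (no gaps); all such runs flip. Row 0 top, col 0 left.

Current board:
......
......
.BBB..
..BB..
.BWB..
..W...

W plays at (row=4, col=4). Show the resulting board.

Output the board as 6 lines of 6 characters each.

Place W at (4,4); scan 8 dirs for brackets.
Dir NW: opp run (3,3) (2,2), next='.' -> no flip
Dir N: first cell '.' (not opp) -> no flip
Dir NE: first cell '.' (not opp) -> no flip
Dir W: opp run (4,3) capped by W -> flip
Dir E: first cell '.' (not opp) -> no flip
Dir SW: first cell '.' (not opp) -> no flip
Dir S: first cell '.' (not opp) -> no flip
Dir SE: first cell '.' (not opp) -> no flip
All flips: (4,3)

Answer: ......
......
.BBB..
..BB..
.BWWW.
..W...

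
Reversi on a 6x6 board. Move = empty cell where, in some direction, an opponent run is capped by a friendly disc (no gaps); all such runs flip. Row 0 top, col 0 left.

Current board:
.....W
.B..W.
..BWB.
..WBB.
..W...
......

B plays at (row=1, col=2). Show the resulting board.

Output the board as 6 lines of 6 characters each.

Answer: .....W
.BB.W.
..BBB.
..WBB.
..W...
......

Derivation:
Place B at (1,2); scan 8 dirs for brackets.
Dir NW: first cell '.' (not opp) -> no flip
Dir N: first cell '.' (not opp) -> no flip
Dir NE: first cell '.' (not opp) -> no flip
Dir W: first cell 'B' (not opp) -> no flip
Dir E: first cell '.' (not opp) -> no flip
Dir SW: first cell '.' (not opp) -> no flip
Dir S: first cell 'B' (not opp) -> no flip
Dir SE: opp run (2,3) capped by B -> flip
All flips: (2,3)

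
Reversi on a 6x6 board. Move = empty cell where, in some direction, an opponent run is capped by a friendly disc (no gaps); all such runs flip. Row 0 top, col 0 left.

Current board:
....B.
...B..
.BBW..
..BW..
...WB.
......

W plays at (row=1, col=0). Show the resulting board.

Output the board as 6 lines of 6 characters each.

Answer: ....B.
W..B..
.WBW..
..WW..
...WB.
......

Derivation:
Place W at (1,0); scan 8 dirs for brackets.
Dir NW: edge -> no flip
Dir N: first cell '.' (not opp) -> no flip
Dir NE: first cell '.' (not opp) -> no flip
Dir W: edge -> no flip
Dir E: first cell '.' (not opp) -> no flip
Dir SW: edge -> no flip
Dir S: first cell '.' (not opp) -> no flip
Dir SE: opp run (2,1) (3,2) capped by W -> flip
All flips: (2,1) (3,2)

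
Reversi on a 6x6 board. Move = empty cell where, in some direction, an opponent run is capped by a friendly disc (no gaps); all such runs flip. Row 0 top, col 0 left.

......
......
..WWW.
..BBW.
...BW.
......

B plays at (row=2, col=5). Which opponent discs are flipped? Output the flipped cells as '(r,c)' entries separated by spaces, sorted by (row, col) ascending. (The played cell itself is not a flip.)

Dir NW: first cell '.' (not opp) -> no flip
Dir N: first cell '.' (not opp) -> no flip
Dir NE: edge -> no flip
Dir W: opp run (2,4) (2,3) (2,2), next='.' -> no flip
Dir E: edge -> no flip
Dir SW: opp run (3,4) capped by B -> flip
Dir S: first cell '.' (not opp) -> no flip
Dir SE: edge -> no flip

Answer: (3,4)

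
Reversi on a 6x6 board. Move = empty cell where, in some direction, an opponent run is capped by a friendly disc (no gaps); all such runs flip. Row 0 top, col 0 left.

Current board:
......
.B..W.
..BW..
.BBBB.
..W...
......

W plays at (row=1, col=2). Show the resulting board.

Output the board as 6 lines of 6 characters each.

Place W at (1,2); scan 8 dirs for brackets.
Dir NW: first cell '.' (not opp) -> no flip
Dir N: first cell '.' (not opp) -> no flip
Dir NE: first cell '.' (not opp) -> no flip
Dir W: opp run (1,1), next='.' -> no flip
Dir E: first cell '.' (not opp) -> no flip
Dir SW: first cell '.' (not opp) -> no flip
Dir S: opp run (2,2) (3,2) capped by W -> flip
Dir SE: first cell 'W' (not opp) -> no flip
All flips: (2,2) (3,2)

Answer: ......
.BW.W.
..WW..
.BWBB.
..W...
......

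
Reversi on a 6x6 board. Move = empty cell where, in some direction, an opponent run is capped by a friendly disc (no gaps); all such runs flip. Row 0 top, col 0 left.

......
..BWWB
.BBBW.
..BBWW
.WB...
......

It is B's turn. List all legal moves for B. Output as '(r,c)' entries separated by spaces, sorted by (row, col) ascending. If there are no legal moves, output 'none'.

Answer: (0,3) (0,4) (0,5) (2,5) (4,0) (4,5) (5,0)

Derivation:
(0,2): no bracket -> illegal
(0,3): flips 1 -> legal
(0,4): flips 1 -> legal
(0,5): flips 1 -> legal
(2,5): flips 1 -> legal
(3,0): no bracket -> illegal
(3,1): no bracket -> illegal
(4,0): flips 1 -> legal
(4,3): no bracket -> illegal
(4,4): no bracket -> illegal
(4,5): flips 1 -> legal
(5,0): flips 1 -> legal
(5,1): no bracket -> illegal
(5,2): no bracket -> illegal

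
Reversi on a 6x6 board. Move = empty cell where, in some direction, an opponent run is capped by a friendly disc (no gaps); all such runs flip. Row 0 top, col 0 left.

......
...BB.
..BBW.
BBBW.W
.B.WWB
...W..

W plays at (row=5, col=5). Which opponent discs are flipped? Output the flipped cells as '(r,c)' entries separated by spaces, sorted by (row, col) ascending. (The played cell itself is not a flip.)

Answer: (4,5)

Derivation:
Dir NW: first cell 'W' (not opp) -> no flip
Dir N: opp run (4,5) capped by W -> flip
Dir NE: edge -> no flip
Dir W: first cell '.' (not opp) -> no flip
Dir E: edge -> no flip
Dir SW: edge -> no flip
Dir S: edge -> no flip
Dir SE: edge -> no flip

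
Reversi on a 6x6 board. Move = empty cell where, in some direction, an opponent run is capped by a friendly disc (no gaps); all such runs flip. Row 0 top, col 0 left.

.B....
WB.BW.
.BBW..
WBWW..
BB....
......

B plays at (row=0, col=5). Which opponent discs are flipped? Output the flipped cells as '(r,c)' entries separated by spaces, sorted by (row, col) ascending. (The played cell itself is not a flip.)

Answer: (1,4) (2,3) (3,2)

Derivation:
Dir NW: edge -> no flip
Dir N: edge -> no flip
Dir NE: edge -> no flip
Dir W: first cell '.' (not opp) -> no flip
Dir E: edge -> no flip
Dir SW: opp run (1,4) (2,3) (3,2) capped by B -> flip
Dir S: first cell '.' (not opp) -> no flip
Dir SE: edge -> no flip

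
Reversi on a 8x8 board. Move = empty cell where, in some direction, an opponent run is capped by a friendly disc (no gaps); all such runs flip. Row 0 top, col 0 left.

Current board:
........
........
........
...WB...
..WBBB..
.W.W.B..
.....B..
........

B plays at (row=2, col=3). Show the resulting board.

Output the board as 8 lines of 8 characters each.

Answer: ........
........
...B....
...BB...
..WBBB..
.W.W.B..
.....B..
........

Derivation:
Place B at (2,3); scan 8 dirs for brackets.
Dir NW: first cell '.' (not opp) -> no flip
Dir N: first cell '.' (not opp) -> no flip
Dir NE: first cell '.' (not opp) -> no flip
Dir W: first cell '.' (not opp) -> no flip
Dir E: first cell '.' (not opp) -> no flip
Dir SW: first cell '.' (not opp) -> no flip
Dir S: opp run (3,3) capped by B -> flip
Dir SE: first cell 'B' (not opp) -> no flip
All flips: (3,3)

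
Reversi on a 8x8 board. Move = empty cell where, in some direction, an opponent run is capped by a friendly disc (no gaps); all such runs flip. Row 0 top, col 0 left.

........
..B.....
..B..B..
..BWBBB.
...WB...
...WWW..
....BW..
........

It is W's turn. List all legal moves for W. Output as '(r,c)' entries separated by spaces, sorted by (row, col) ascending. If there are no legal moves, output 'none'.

Answer: (1,1) (1,6) (2,1) (2,4) (2,6) (3,1) (3,7) (4,5) (6,3) (7,3) (7,4) (7,5)

Derivation:
(0,1): no bracket -> illegal
(0,2): no bracket -> illegal
(0,3): no bracket -> illegal
(1,1): flips 1 -> legal
(1,3): no bracket -> illegal
(1,4): no bracket -> illegal
(1,5): no bracket -> illegal
(1,6): flips 2 -> legal
(2,1): flips 1 -> legal
(2,3): no bracket -> illegal
(2,4): flips 2 -> legal
(2,6): flips 2 -> legal
(2,7): no bracket -> illegal
(3,1): flips 1 -> legal
(3,7): flips 3 -> legal
(4,1): no bracket -> illegal
(4,2): no bracket -> illegal
(4,5): flips 1 -> legal
(4,6): no bracket -> illegal
(4,7): no bracket -> illegal
(6,3): flips 1 -> legal
(7,3): flips 1 -> legal
(7,4): flips 1 -> legal
(7,5): flips 1 -> legal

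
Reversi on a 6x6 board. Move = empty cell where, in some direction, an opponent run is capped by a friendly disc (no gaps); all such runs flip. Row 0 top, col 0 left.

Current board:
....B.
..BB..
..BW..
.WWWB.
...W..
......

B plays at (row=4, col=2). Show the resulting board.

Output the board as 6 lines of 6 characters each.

Place B at (4,2); scan 8 dirs for brackets.
Dir NW: opp run (3,1), next='.' -> no flip
Dir N: opp run (3,2) capped by B -> flip
Dir NE: opp run (3,3), next='.' -> no flip
Dir W: first cell '.' (not opp) -> no flip
Dir E: opp run (4,3), next='.' -> no flip
Dir SW: first cell '.' (not opp) -> no flip
Dir S: first cell '.' (not opp) -> no flip
Dir SE: first cell '.' (not opp) -> no flip
All flips: (3,2)

Answer: ....B.
..BB..
..BW..
.WBWB.
..BW..
......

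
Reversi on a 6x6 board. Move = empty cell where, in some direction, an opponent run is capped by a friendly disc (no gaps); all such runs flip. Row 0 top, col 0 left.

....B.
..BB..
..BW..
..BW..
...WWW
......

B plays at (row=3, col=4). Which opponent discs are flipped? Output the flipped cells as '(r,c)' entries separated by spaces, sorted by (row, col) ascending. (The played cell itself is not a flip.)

Dir NW: opp run (2,3) capped by B -> flip
Dir N: first cell '.' (not opp) -> no flip
Dir NE: first cell '.' (not opp) -> no flip
Dir W: opp run (3,3) capped by B -> flip
Dir E: first cell '.' (not opp) -> no flip
Dir SW: opp run (4,3), next='.' -> no flip
Dir S: opp run (4,4), next='.' -> no flip
Dir SE: opp run (4,5), next=edge -> no flip

Answer: (2,3) (3,3)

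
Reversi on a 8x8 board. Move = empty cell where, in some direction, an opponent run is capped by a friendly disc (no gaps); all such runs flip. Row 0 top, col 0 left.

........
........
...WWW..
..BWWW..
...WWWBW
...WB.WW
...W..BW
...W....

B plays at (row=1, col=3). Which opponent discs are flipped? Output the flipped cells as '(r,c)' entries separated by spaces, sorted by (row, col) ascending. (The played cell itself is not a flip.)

Dir NW: first cell '.' (not opp) -> no flip
Dir N: first cell '.' (not opp) -> no flip
Dir NE: first cell '.' (not opp) -> no flip
Dir W: first cell '.' (not opp) -> no flip
Dir E: first cell '.' (not opp) -> no flip
Dir SW: first cell '.' (not opp) -> no flip
Dir S: opp run (2,3) (3,3) (4,3) (5,3) (6,3) (7,3), next=edge -> no flip
Dir SE: opp run (2,4) (3,5) capped by B -> flip

Answer: (2,4) (3,5)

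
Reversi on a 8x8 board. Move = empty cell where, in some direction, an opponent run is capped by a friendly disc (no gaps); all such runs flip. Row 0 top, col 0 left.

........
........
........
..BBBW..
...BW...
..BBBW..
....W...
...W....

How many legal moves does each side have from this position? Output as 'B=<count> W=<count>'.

-- B to move --
(2,4): no bracket -> illegal
(2,5): no bracket -> illegal
(2,6): flips 2 -> legal
(3,6): flips 1 -> legal
(4,5): flips 1 -> legal
(4,6): no bracket -> illegal
(5,6): flips 1 -> legal
(6,2): no bracket -> illegal
(6,3): no bracket -> illegal
(6,5): no bracket -> illegal
(6,6): flips 2 -> legal
(7,2): no bracket -> illegal
(7,4): flips 1 -> legal
(7,5): flips 1 -> legal
B mobility = 7
-- W to move --
(2,1): no bracket -> illegal
(2,2): flips 1 -> legal
(2,3): no bracket -> illegal
(2,4): flips 1 -> legal
(2,5): no bracket -> illegal
(3,1): flips 3 -> legal
(4,1): no bracket -> illegal
(4,2): flips 2 -> legal
(4,5): no bracket -> illegal
(5,1): flips 3 -> legal
(6,1): no bracket -> illegal
(6,2): flips 1 -> legal
(6,3): no bracket -> illegal
(6,5): no bracket -> illegal
W mobility = 6

Answer: B=7 W=6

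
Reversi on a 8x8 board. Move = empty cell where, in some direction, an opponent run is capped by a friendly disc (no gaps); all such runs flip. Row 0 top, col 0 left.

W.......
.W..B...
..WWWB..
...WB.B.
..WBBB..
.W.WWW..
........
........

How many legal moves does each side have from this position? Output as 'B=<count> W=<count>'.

Answer: B=10 W=8

Derivation:
-- B to move --
(0,1): no bracket -> illegal
(0,2): no bracket -> illegal
(1,0): no bracket -> illegal
(1,2): flips 1 -> legal
(1,3): flips 2 -> legal
(1,5): no bracket -> illegal
(2,0): no bracket -> illegal
(2,1): flips 3 -> legal
(3,1): no bracket -> illegal
(3,2): flips 2 -> legal
(3,5): no bracket -> illegal
(4,0): no bracket -> illegal
(4,1): flips 1 -> legal
(4,6): no bracket -> illegal
(5,0): no bracket -> illegal
(5,2): no bracket -> illegal
(5,6): no bracket -> illegal
(6,0): no bracket -> illegal
(6,1): no bracket -> illegal
(6,2): flips 1 -> legal
(6,3): flips 2 -> legal
(6,4): flips 1 -> legal
(6,5): flips 2 -> legal
(6,6): flips 1 -> legal
B mobility = 10
-- W to move --
(0,3): no bracket -> illegal
(0,4): flips 1 -> legal
(0,5): flips 1 -> legal
(1,3): no bracket -> illegal
(1,5): no bracket -> illegal
(1,6): no bracket -> illegal
(2,6): flips 1 -> legal
(2,7): flips 2 -> legal
(3,2): flips 1 -> legal
(3,5): flips 3 -> legal
(3,7): no bracket -> illegal
(4,6): flips 3 -> legal
(4,7): no bracket -> illegal
(5,2): no bracket -> illegal
(5,6): flips 2 -> legal
W mobility = 8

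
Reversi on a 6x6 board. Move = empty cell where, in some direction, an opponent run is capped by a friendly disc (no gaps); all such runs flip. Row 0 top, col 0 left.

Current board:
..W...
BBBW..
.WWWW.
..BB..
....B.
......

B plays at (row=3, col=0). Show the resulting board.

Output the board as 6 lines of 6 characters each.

Answer: ..W...
BBBW..
.BWWW.
B.BB..
....B.
......

Derivation:
Place B at (3,0); scan 8 dirs for brackets.
Dir NW: edge -> no flip
Dir N: first cell '.' (not opp) -> no flip
Dir NE: opp run (2,1) capped by B -> flip
Dir W: edge -> no flip
Dir E: first cell '.' (not opp) -> no flip
Dir SW: edge -> no flip
Dir S: first cell '.' (not opp) -> no flip
Dir SE: first cell '.' (not opp) -> no flip
All flips: (2,1)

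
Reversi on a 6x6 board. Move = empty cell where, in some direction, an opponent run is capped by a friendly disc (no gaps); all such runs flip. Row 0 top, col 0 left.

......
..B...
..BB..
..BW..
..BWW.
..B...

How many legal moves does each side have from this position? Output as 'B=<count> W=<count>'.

Answer: B=6 W=6

Derivation:
-- B to move --
(2,4): flips 1 -> legal
(3,4): flips 2 -> legal
(3,5): no bracket -> illegal
(4,5): flips 2 -> legal
(5,3): flips 2 -> legal
(5,4): flips 1 -> legal
(5,5): flips 2 -> legal
B mobility = 6
-- W to move --
(0,1): no bracket -> illegal
(0,2): no bracket -> illegal
(0,3): no bracket -> illegal
(1,1): flips 1 -> legal
(1,3): flips 1 -> legal
(1,4): no bracket -> illegal
(2,1): flips 1 -> legal
(2,4): no bracket -> illegal
(3,1): flips 1 -> legal
(3,4): no bracket -> illegal
(4,1): flips 1 -> legal
(5,1): flips 1 -> legal
(5,3): no bracket -> illegal
W mobility = 6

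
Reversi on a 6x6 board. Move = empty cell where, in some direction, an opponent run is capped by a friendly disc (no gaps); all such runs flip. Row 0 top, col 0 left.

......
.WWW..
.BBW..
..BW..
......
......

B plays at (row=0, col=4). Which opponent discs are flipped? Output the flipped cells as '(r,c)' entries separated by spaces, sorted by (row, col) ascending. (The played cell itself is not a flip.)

Dir NW: edge -> no flip
Dir N: edge -> no flip
Dir NE: edge -> no flip
Dir W: first cell '.' (not opp) -> no flip
Dir E: first cell '.' (not opp) -> no flip
Dir SW: opp run (1,3) capped by B -> flip
Dir S: first cell '.' (not opp) -> no flip
Dir SE: first cell '.' (not opp) -> no flip

Answer: (1,3)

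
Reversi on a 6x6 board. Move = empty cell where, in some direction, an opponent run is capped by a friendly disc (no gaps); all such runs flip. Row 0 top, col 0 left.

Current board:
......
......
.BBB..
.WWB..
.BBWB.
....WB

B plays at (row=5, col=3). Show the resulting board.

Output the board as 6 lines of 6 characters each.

Place B at (5,3); scan 8 dirs for brackets.
Dir NW: first cell 'B' (not opp) -> no flip
Dir N: opp run (4,3) capped by B -> flip
Dir NE: first cell 'B' (not opp) -> no flip
Dir W: first cell '.' (not opp) -> no flip
Dir E: opp run (5,4) capped by B -> flip
Dir SW: edge -> no flip
Dir S: edge -> no flip
Dir SE: edge -> no flip
All flips: (4,3) (5,4)

Answer: ......
......
.BBB..
.WWB..
.BBBB.
...BBB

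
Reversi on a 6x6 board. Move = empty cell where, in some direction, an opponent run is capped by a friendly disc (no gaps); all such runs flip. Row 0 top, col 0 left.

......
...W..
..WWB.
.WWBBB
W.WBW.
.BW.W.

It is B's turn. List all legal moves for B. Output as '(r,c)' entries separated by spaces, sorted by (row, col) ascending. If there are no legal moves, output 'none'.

(0,2): flips 1 -> legal
(0,3): flips 2 -> legal
(0,4): no bracket -> illegal
(1,1): flips 1 -> legal
(1,2): flips 1 -> legal
(1,4): no bracket -> illegal
(2,0): no bracket -> illegal
(2,1): flips 3 -> legal
(3,0): flips 2 -> legal
(4,1): flips 1 -> legal
(4,5): flips 1 -> legal
(5,0): no bracket -> illegal
(5,3): flips 2 -> legal
(5,5): flips 1 -> legal

Answer: (0,2) (0,3) (1,1) (1,2) (2,1) (3,0) (4,1) (4,5) (5,3) (5,5)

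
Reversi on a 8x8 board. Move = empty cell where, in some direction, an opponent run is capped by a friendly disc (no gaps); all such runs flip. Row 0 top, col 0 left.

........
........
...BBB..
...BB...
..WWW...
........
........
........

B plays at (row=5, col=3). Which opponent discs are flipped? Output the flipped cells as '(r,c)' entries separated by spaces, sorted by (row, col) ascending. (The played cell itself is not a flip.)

Answer: (4,3)

Derivation:
Dir NW: opp run (4,2), next='.' -> no flip
Dir N: opp run (4,3) capped by B -> flip
Dir NE: opp run (4,4), next='.' -> no flip
Dir W: first cell '.' (not opp) -> no flip
Dir E: first cell '.' (not opp) -> no flip
Dir SW: first cell '.' (not opp) -> no flip
Dir S: first cell '.' (not opp) -> no flip
Dir SE: first cell '.' (not opp) -> no flip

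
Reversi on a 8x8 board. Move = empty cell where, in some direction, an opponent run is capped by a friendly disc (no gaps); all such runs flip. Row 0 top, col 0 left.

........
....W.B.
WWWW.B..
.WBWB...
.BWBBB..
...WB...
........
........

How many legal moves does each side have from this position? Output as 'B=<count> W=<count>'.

-- B to move --
(0,3): flips 1 -> legal
(0,4): no bracket -> illegal
(0,5): flips 2 -> legal
(1,0): flips 1 -> legal
(1,1): flips 4 -> legal
(1,2): flips 2 -> legal
(1,3): flips 2 -> legal
(1,5): no bracket -> illegal
(2,4): no bracket -> illegal
(3,0): flips 1 -> legal
(4,0): no bracket -> illegal
(5,1): no bracket -> illegal
(5,2): flips 2 -> legal
(6,2): flips 1 -> legal
(6,3): flips 1 -> legal
(6,4): no bracket -> illegal
B mobility = 10
-- W to move --
(0,5): no bracket -> illegal
(0,6): no bracket -> illegal
(0,7): no bracket -> illegal
(1,5): no bracket -> illegal
(1,7): no bracket -> illegal
(2,4): no bracket -> illegal
(2,6): no bracket -> illegal
(2,7): no bracket -> illegal
(3,0): no bracket -> illegal
(3,5): flips 2 -> legal
(3,6): flips 1 -> legal
(4,0): flips 1 -> legal
(4,6): flips 3 -> legal
(5,0): flips 2 -> legal
(5,1): flips 1 -> legal
(5,2): no bracket -> illegal
(5,5): flips 2 -> legal
(5,6): flips 2 -> legal
(6,3): no bracket -> illegal
(6,4): no bracket -> illegal
(6,5): flips 3 -> legal
W mobility = 9

Answer: B=10 W=9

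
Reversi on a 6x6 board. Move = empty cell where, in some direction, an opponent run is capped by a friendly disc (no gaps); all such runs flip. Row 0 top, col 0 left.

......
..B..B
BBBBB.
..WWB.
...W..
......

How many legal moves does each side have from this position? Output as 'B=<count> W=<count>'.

Answer: B=7 W=7

Derivation:
-- B to move --
(3,1): flips 2 -> legal
(4,1): flips 1 -> legal
(4,2): flips 2 -> legal
(4,4): flips 1 -> legal
(5,2): flips 1 -> legal
(5,3): flips 2 -> legal
(5,4): flips 2 -> legal
B mobility = 7
-- W to move --
(0,1): no bracket -> illegal
(0,2): flips 2 -> legal
(0,3): no bracket -> illegal
(0,4): no bracket -> illegal
(0,5): no bracket -> illegal
(1,0): flips 1 -> legal
(1,1): flips 1 -> legal
(1,3): flips 1 -> legal
(1,4): flips 1 -> legal
(2,5): flips 1 -> legal
(3,0): no bracket -> illegal
(3,1): no bracket -> illegal
(3,5): flips 1 -> legal
(4,4): no bracket -> illegal
(4,5): no bracket -> illegal
W mobility = 7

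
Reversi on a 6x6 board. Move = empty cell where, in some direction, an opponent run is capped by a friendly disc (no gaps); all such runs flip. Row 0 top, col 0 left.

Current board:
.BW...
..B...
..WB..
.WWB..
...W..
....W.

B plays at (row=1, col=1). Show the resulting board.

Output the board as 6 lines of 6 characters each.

Place B at (1,1); scan 8 dirs for brackets.
Dir NW: first cell '.' (not opp) -> no flip
Dir N: first cell 'B' (not opp) -> no flip
Dir NE: opp run (0,2), next=edge -> no flip
Dir W: first cell '.' (not opp) -> no flip
Dir E: first cell 'B' (not opp) -> no flip
Dir SW: first cell '.' (not opp) -> no flip
Dir S: first cell '.' (not opp) -> no flip
Dir SE: opp run (2,2) capped by B -> flip
All flips: (2,2)

Answer: .BW...
.BB...
..BB..
.WWB..
...W..
....W.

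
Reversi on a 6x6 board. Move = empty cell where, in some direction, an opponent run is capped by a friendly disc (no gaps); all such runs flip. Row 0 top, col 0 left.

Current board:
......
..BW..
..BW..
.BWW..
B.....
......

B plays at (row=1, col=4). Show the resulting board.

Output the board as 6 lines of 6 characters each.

Answer: ......
..BBB.
..BW..
.BWW..
B.....
......

Derivation:
Place B at (1,4); scan 8 dirs for brackets.
Dir NW: first cell '.' (not opp) -> no flip
Dir N: first cell '.' (not opp) -> no flip
Dir NE: first cell '.' (not opp) -> no flip
Dir W: opp run (1,3) capped by B -> flip
Dir E: first cell '.' (not opp) -> no flip
Dir SW: opp run (2,3) (3,2), next='.' -> no flip
Dir S: first cell '.' (not opp) -> no flip
Dir SE: first cell '.' (not opp) -> no flip
All flips: (1,3)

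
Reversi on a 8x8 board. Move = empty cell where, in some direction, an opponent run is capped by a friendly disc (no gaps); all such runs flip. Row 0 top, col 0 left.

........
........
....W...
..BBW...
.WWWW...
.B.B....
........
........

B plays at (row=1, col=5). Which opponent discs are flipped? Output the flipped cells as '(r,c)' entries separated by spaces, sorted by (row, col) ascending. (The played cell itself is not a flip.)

Answer: (2,4)

Derivation:
Dir NW: first cell '.' (not opp) -> no flip
Dir N: first cell '.' (not opp) -> no flip
Dir NE: first cell '.' (not opp) -> no flip
Dir W: first cell '.' (not opp) -> no flip
Dir E: first cell '.' (not opp) -> no flip
Dir SW: opp run (2,4) capped by B -> flip
Dir S: first cell '.' (not opp) -> no flip
Dir SE: first cell '.' (not opp) -> no flip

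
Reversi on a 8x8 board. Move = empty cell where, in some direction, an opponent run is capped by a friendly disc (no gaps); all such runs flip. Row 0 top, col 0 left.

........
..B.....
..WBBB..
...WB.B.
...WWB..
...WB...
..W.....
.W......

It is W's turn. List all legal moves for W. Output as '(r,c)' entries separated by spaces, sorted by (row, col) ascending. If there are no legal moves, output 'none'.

(0,1): no bracket -> illegal
(0,2): flips 1 -> legal
(0,3): no bracket -> illegal
(1,1): no bracket -> illegal
(1,3): flips 1 -> legal
(1,4): flips 2 -> legal
(1,5): flips 1 -> legal
(1,6): flips 2 -> legal
(2,1): no bracket -> illegal
(2,6): flips 3 -> legal
(2,7): no bracket -> illegal
(3,2): no bracket -> illegal
(3,5): flips 1 -> legal
(3,7): no bracket -> illegal
(4,6): flips 1 -> legal
(4,7): no bracket -> illegal
(5,5): flips 1 -> legal
(5,6): no bracket -> illegal
(6,3): no bracket -> illegal
(6,4): flips 1 -> legal
(6,5): flips 1 -> legal

Answer: (0,2) (1,3) (1,4) (1,5) (1,6) (2,6) (3,5) (4,6) (5,5) (6,4) (6,5)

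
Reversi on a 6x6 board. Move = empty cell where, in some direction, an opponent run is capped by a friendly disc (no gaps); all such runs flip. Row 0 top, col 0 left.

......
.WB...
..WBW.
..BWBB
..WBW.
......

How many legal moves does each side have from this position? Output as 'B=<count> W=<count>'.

Answer: B=10 W=4

Derivation:
-- B to move --
(0,0): no bracket -> illegal
(0,1): no bracket -> illegal
(0,2): no bracket -> illegal
(1,0): flips 1 -> legal
(1,3): flips 1 -> legal
(1,4): flips 1 -> legal
(1,5): no bracket -> illegal
(2,0): no bracket -> illegal
(2,1): flips 1 -> legal
(2,5): flips 1 -> legal
(3,1): no bracket -> illegal
(4,1): flips 1 -> legal
(4,5): flips 1 -> legal
(5,1): no bracket -> illegal
(5,2): flips 1 -> legal
(5,3): flips 1 -> legal
(5,4): flips 1 -> legal
(5,5): no bracket -> illegal
B mobility = 10
-- W to move --
(0,1): no bracket -> illegal
(0,2): flips 1 -> legal
(0,3): no bracket -> illegal
(1,3): flips 2 -> legal
(1,4): no bracket -> illegal
(2,1): no bracket -> illegal
(2,5): no bracket -> illegal
(3,1): flips 1 -> legal
(4,1): no bracket -> illegal
(4,5): no bracket -> illegal
(5,2): no bracket -> illegal
(5,3): flips 1 -> legal
(5,4): no bracket -> illegal
W mobility = 4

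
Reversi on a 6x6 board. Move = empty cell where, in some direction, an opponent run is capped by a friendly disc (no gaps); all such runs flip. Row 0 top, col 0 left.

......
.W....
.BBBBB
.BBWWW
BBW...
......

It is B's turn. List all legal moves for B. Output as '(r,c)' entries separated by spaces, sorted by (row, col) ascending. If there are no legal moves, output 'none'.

(0,0): flips 1 -> legal
(0,1): flips 1 -> legal
(0,2): no bracket -> illegal
(1,0): no bracket -> illegal
(1,2): no bracket -> illegal
(2,0): no bracket -> illegal
(4,3): flips 3 -> legal
(4,4): flips 2 -> legal
(4,5): flips 2 -> legal
(5,1): flips 2 -> legal
(5,2): flips 1 -> legal
(5,3): flips 1 -> legal

Answer: (0,0) (0,1) (4,3) (4,4) (4,5) (5,1) (5,2) (5,3)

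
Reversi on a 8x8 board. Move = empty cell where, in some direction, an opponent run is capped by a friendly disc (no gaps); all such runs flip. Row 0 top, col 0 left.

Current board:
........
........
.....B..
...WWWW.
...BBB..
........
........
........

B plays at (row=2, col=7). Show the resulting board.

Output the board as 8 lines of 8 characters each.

Answer: ........
........
.....B.B
...WWWB.
...BBB..
........
........
........

Derivation:
Place B at (2,7); scan 8 dirs for brackets.
Dir NW: first cell '.' (not opp) -> no flip
Dir N: first cell '.' (not opp) -> no flip
Dir NE: edge -> no flip
Dir W: first cell '.' (not opp) -> no flip
Dir E: edge -> no flip
Dir SW: opp run (3,6) capped by B -> flip
Dir S: first cell '.' (not opp) -> no flip
Dir SE: edge -> no flip
All flips: (3,6)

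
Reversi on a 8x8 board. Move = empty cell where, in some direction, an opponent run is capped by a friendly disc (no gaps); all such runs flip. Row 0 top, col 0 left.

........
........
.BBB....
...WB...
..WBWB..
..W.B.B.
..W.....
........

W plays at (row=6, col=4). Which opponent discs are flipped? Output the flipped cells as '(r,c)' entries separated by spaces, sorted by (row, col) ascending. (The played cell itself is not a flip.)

Answer: (5,4)

Derivation:
Dir NW: first cell '.' (not opp) -> no flip
Dir N: opp run (5,4) capped by W -> flip
Dir NE: first cell '.' (not opp) -> no flip
Dir W: first cell '.' (not opp) -> no flip
Dir E: first cell '.' (not opp) -> no flip
Dir SW: first cell '.' (not opp) -> no flip
Dir S: first cell '.' (not opp) -> no flip
Dir SE: first cell '.' (not opp) -> no flip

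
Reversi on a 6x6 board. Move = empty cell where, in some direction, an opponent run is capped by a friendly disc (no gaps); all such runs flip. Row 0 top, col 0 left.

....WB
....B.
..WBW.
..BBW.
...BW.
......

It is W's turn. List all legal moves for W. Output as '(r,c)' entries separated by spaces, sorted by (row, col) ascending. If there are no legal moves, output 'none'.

(0,3): no bracket -> illegal
(1,2): flips 1 -> legal
(1,3): no bracket -> illegal
(1,5): no bracket -> illegal
(2,1): no bracket -> illegal
(2,5): no bracket -> illegal
(3,1): flips 2 -> legal
(4,1): no bracket -> illegal
(4,2): flips 3 -> legal
(5,2): flips 1 -> legal
(5,3): no bracket -> illegal
(5,4): no bracket -> illegal

Answer: (1,2) (3,1) (4,2) (5,2)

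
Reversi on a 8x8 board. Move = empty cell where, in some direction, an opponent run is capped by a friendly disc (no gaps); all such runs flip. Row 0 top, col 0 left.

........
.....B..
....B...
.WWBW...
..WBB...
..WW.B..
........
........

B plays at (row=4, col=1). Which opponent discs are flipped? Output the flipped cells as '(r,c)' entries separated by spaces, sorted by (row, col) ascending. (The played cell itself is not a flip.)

Dir NW: first cell '.' (not opp) -> no flip
Dir N: opp run (3,1), next='.' -> no flip
Dir NE: opp run (3,2), next='.' -> no flip
Dir W: first cell '.' (not opp) -> no flip
Dir E: opp run (4,2) capped by B -> flip
Dir SW: first cell '.' (not opp) -> no flip
Dir S: first cell '.' (not opp) -> no flip
Dir SE: opp run (5,2), next='.' -> no flip

Answer: (4,2)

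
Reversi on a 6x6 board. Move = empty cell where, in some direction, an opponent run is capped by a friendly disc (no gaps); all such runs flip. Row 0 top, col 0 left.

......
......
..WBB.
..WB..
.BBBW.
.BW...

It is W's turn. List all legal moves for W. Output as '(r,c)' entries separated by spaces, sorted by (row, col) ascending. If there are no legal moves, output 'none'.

(1,2): no bracket -> illegal
(1,3): no bracket -> illegal
(1,4): flips 1 -> legal
(1,5): no bracket -> illegal
(2,5): flips 2 -> legal
(3,0): flips 1 -> legal
(3,1): no bracket -> illegal
(3,4): flips 2 -> legal
(3,5): no bracket -> illegal
(4,0): flips 3 -> legal
(5,0): flips 2 -> legal
(5,3): no bracket -> illegal
(5,4): flips 1 -> legal

Answer: (1,4) (2,5) (3,0) (3,4) (4,0) (5,0) (5,4)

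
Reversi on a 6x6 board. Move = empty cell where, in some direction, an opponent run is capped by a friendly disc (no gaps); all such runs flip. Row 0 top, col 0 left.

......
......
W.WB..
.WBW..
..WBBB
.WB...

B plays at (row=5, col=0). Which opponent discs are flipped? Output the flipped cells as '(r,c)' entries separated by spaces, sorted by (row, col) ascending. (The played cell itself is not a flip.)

Dir NW: edge -> no flip
Dir N: first cell '.' (not opp) -> no flip
Dir NE: first cell '.' (not opp) -> no flip
Dir W: edge -> no flip
Dir E: opp run (5,1) capped by B -> flip
Dir SW: edge -> no flip
Dir S: edge -> no flip
Dir SE: edge -> no flip

Answer: (5,1)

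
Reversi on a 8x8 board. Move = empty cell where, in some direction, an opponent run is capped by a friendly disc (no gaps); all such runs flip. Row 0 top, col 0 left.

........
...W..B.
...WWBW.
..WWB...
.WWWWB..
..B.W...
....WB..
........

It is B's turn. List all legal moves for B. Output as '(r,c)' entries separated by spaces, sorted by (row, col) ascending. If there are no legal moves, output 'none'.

Answer: (1,2) (1,4) (2,1) (2,2) (2,7) (3,0) (3,1) (3,6) (4,0) (6,3) (7,4)

Derivation:
(0,2): no bracket -> illegal
(0,3): no bracket -> illegal
(0,4): no bracket -> illegal
(1,2): flips 1 -> legal
(1,4): flips 1 -> legal
(1,5): no bracket -> illegal
(1,7): no bracket -> illegal
(2,1): flips 3 -> legal
(2,2): flips 4 -> legal
(2,7): flips 1 -> legal
(3,0): flips 1 -> legal
(3,1): flips 2 -> legal
(3,5): no bracket -> illegal
(3,6): flips 1 -> legal
(3,7): no bracket -> illegal
(4,0): flips 4 -> legal
(5,0): no bracket -> illegal
(5,1): no bracket -> illegal
(5,3): no bracket -> illegal
(5,5): no bracket -> illegal
(6,3): flips 2 -> legal
(7,3): no bracket -> illegal
(7,4): flips 3 -> legal
(7,5): no bracket -> illegal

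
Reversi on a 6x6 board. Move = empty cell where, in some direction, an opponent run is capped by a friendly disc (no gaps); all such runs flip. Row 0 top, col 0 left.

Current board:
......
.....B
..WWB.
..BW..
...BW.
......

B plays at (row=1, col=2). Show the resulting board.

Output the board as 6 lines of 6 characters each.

Place B at (1,2); scan 8 dirs for brackets.
Dir NW: first cell '.' (not opp) -> no flip
Dir N: first cell '.' (not opp) -> no flip
Dir NE: first cell '.' (not opp) -> no flip
Dir W: first cell '.' (not opp) -> no flip
Dir E: first cell '.' (not opp) -> no flip
Dir SW: first cell '.' (not opp) -> no flip
Dir S: opp run (2,2) capped by B -> flip
Dir SE: opp run (2,3), next='.' -> no flip
All flips: (2,2)

Answer: ......
..B..B
..BWB.
..BW..
...BW.
......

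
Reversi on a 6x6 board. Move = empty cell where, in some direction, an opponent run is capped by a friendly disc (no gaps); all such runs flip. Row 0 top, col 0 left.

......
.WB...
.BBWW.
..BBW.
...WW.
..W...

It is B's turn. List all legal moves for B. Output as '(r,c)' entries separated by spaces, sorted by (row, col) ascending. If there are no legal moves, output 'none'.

(0,0): flips 1 -> legal
(0,1): flips 1 -> legal
(0,2): no bracket -> illegal
(1,0): flips 1 -> legal
(1,3): flips 1 -> legal
(1,4): flips 1 -> legal
(1,5): flips 1 -> legal
(2,0): no bracket -> illegal
(2,5): flips 2 -> legal
(3,5): flips 1 -> legal
(4,1): no bracket -> illegal
(4,2): no bracket -> illegal
(4,5): flips 2 -> legal
(5,1): no bracket -> illegal
(5,3): flips 1 -> legal
(5,4): flips 1 -> legal
(5,5): flips 1 -> legal

Answer: (0,0) (0,1) (1,0) (1,3) (1,4) (1,5) (2,5) (3,5) (4,5) (5,3) (5,4) (5,5)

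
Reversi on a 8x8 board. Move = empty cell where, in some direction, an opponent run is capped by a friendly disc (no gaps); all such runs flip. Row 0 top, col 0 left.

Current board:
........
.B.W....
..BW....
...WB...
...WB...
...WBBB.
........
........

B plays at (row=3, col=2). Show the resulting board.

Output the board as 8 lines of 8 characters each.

Answer: ........
.B.W....
..BW....
..BBB...
...BB...
...WBBB.
........
........

Derivation:
Place B at (3,2); scan 8 dirs for brackets.
Dir NW: first cell '.' (not opp) -> no flip
Dir N: first cell 'B' (not opp) -> no flip
Dir NE: opp run (2,3), next='.' -> no flip
Dir W: first cell '.' (not opp) -> no flip
Dir E: opp run (3,3) capped by B -> flip
Dir SW: first cell '.' (not opp) -> no flip
Dir S: first cell '.' (not opp) -> no flip
Dir SE: opp run (4,3) capped by B -> flip
All flips: (3,3) (4,3)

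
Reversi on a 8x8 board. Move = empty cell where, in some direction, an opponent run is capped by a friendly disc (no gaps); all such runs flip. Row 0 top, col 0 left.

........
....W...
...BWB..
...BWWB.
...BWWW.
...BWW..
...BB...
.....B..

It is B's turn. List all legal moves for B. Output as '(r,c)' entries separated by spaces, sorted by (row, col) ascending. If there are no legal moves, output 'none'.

Answer: (0,3) (0,4) (0,5) (1,5) (2,6) (3,7) (4,7) (5,6) (6,5) (6,6)

Derivation:
(0,3): flips 1 -> legal
(0,4): flips 5 -> legal
(0,5): flips 1 -> legal
(1,3): no bracket -> illegal
(1,5): flips 1 -> legal
(2,6): flips 2 -> legal
(3,7): flips 2 -> legal
(4,7): flips 3 -> legal
(5,6): flips 5 -> legal
(5,7): no bracket -> illegal
(6,5): flips 4 -> legal
(6,6): flips 2 -> legal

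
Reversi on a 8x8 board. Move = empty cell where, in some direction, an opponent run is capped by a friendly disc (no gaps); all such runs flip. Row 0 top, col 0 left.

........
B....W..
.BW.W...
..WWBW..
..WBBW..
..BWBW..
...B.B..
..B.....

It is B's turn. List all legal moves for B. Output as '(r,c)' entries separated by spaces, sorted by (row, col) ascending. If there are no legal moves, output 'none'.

(0,4): no bracket -> illegal
(0,5): no bracket -> illegal
(0,6): no bracket -> illegal
(1,1): flips 2 -> legal
(1,2): flips 3 -> legal
(1,3): no bracket -> illegal
(1,4): flips 1 -> legal
(1,6): no bracket -> illegal
(2,3): flips 2 -> legal
(2,5): flips 3 -> legal
(2,6): flips 1 -> legal
(3,1): flips 2 -> legal
(3,6): flips 2 -> legal
(4,1): flips 1 -> legal
(4,6): flips 1 -> legal
(5,1): no bracket -> illegal
(5,6): flips 2 -> legal
(6,2): flips 1 -> legal
(6,4): no bracket -> illegal
(6,6): flips 1 -> legal

Answer: (1,1) (1,2) (1,4) (2,3) (2,5) (2,6) (3,1) (3,6) (4,1) (4,6) (5,6) (6,2) (6,6)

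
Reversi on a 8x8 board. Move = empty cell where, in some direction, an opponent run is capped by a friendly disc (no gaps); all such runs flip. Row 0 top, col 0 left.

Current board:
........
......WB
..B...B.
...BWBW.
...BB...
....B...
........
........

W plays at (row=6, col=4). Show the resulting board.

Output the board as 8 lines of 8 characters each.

Place W at (6,4); scan 8 dirs for brackets.
Dir NW: first cell '.' (not opp) -> no flip
Dir N: opp run (5,4) (4,4) capped by W -> flip
Dir NE: first cell '.' (not opp) -> no flip
Dir W: first cell '.' (not opp) -> no flip
Dir E: first cell '.' (not opp) -> no flip
Dir SW: first cell '.' (not opp) -> no flip
Dir S: first cell '.' (not opp) -> no flip
Dir SE: first cell '.' (not opp) -> no flip
All flips: (4,4) (5,4)

Answer: ........
......WB
..B...B.
...BWBW.
...BW...
....W...
....W...
........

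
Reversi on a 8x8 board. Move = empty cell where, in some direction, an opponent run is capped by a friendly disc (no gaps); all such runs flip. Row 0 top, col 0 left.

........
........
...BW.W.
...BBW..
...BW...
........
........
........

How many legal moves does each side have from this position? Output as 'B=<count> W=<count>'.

Answer: B=7 W=3

Derivation:
-- B to move --
(1,3): no bracket -> illegal
(1,4): flips 1 -> legal
(1,5): flips 1 -> legal
(1,6): no bracket -> illegal
(1,7): no bracket -> illegal
(2,5): flips 1 -> legal
(2,7): no bracket -> illegal
(3,6): flips 1 -> legal
(3,7): no bracket -> illegal
(4,5): flips 1 -> legal
(4,6): no bracket -> illegal
(5,3): no bracket -> illegal
(5,4): flips 1 -> legal
(5,5): flips 1 -> legal
B mobility = 7
-- W to move --
(1,2): no bracket -> illegal
(1,3): no bracket -> illegal
(1,4): no bracket -> illegal
(2,2): flips 2 -> legal
(2,5): no bracket -> illegal
(3,2): flips 2 -> legal
(4,2): flips 2 -> legal
(4,5): no bracket -> illegal
(5,2): no bracket -> illegal
(5,3): no bracket -> illegal
(5,4): no bracket -> illegal
W mobility = 3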